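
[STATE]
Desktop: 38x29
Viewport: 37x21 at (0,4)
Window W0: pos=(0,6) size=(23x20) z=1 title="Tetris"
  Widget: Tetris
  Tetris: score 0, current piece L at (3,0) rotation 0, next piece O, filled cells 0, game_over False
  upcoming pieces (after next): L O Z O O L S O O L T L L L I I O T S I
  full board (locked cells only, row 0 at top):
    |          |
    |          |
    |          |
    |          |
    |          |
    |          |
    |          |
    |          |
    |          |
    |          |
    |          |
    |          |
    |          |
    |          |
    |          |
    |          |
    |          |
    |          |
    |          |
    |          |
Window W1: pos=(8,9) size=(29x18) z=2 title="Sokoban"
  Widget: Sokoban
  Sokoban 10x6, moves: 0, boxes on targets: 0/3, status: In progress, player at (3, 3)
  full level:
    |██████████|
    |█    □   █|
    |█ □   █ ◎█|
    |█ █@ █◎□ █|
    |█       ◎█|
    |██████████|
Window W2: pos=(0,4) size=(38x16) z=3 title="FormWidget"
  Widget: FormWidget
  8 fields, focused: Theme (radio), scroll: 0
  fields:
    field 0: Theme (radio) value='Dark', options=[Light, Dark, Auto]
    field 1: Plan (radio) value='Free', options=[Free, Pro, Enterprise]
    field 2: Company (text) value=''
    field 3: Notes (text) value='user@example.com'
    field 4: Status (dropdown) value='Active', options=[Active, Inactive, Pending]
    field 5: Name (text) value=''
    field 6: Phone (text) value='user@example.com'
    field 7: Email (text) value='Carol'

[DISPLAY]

┏━━━━━━━━━━━━━━━━━━━━━━━━━━━━━━━━━━━━
┃ FormWidget                         
┠────────────────────────────────────
┃> Theme:      ( ) Light  (●) Dark  (
┃  Plan:       (●) Free  ( ) Pro  ( )
┃  Company:    [                    ]
┃  Notes:      [user@example.com    ]
┃  Status:     [Active             ▼]
┃  Name:       [                    ]
┃  Phone:      [user@example.com    ]
┃  Email:      [Carol               ]
┃                                    
┃                                    
┃                                    
┃                                    
┗━━━━━━━━━━━━━━━━━━━━━━━━━━━━━━━━━━━━
┃       ┃                           ┃
┃       ┃                           ┃
┃       ┃                           ┃
┃       ┃                           ┃
┃       ┃                           ┃


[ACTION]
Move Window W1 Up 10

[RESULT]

┏━━━━━━━━━━━━━━━━━━━━━━━━━━━━━━━━━━━━
┃ FormWidget                         
┠────────────────────────────────────
┃> Theme:      ( ) Light  (●) Dark  (
┃  Plan:       (●) Free  ( ) Pro  ( )
┃  Company:    [                    ]
┃  Notes:      [user@example.com    ]
┃  Status:     [Active             ▼]
┃  Name:       [                    ]
┃  Phone:      [user@example.com    ]
┃  Email:      [Carol               ]
┃                                    
┃                                    
┃                                    
┃                                    
┗━━━━━━━━━━━━━━━━━━━━━━━━━━━━━━━━━━━━
┃          │          ┃              
┃          │          ┃              
┃          │          ┃              
┃          │          ┃              
┃          │          ┃              


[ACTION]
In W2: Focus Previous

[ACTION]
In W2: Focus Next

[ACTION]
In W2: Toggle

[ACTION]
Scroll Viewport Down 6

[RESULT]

┃  Plan:       (●) Free  ( ) Pro  ( )
┃  Company:    [                    ]
┃  Notes:      [user@example.com    ]
┃  Status:     [Active             ▼]
┃  Name:       [                    ]
┃  Phone:      [user@example.com    ]
┃  Email:      [Carol               ]
┃                                    
┃                                    
┃                                    
┃                                    
┗━━━━━━━━━━━━━━━━━━━━━━━━━━━━━━━━━━━━
┃          │          ┃              
┃          │          ┃              
┃          │          ┃              
┃          │          ┃              
┃          │          ┃              
┗━━━━━━━━━━━━━━━━━━━━━┛              
                                     
                                     
                                     


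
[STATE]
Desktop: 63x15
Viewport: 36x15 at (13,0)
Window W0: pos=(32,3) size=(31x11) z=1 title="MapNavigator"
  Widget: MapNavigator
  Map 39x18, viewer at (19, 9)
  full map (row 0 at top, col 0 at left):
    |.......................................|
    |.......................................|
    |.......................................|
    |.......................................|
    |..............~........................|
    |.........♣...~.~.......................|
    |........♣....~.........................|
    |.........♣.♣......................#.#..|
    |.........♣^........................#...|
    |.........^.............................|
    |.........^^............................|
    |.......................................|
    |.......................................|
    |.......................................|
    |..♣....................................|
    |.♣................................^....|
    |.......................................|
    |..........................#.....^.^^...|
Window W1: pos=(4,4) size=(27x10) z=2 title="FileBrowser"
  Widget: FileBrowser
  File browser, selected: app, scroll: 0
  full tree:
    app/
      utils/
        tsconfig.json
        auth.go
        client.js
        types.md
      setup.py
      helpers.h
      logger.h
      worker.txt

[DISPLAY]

                                    
                                    
                                    
                   ┏━━━━━━━━━━━━━━━━
━━━━━━━━━━━━━━━━━┓ ┃ MapNavigator   
wser             ┃ ┠────────────────
─────────────────┨ ┃...♣....~.......
p/               ┃ ┃....♣.♣.........
utils/           ┃ ┃....♣^..........
p.py             ┃ ┃....^.........@.
ers.h            ┃ ┃....^^..........
er.h             ┃ ┃................
er.txt           ┃ ┃................
━━━━━━━━━━━━━━━━━┛ ┗━━━━━━━━━━━━━━━━
                                    


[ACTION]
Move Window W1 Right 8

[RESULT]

                                    
                                    
                                    
                   ┏━━━━━━━━━━━━━━━━
━━━━━━━━━━━━━━━━━━━━━━━━━┓vigator   
 FileBrowser             ┃──────────
─────────────────────────┨..~.......
> [-] app/               ┃♣.........
    [+] utils/           ┃..........
    setup.py             ┃........@.
    helpers.h            ┃..........
    logger.h             ┃..........
    worker.txt           ┃..........
━━━━━━━━━━━━━━━━━━━━━━━━━┛━━━━━━━━━━
                                    


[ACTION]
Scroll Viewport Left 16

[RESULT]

                                    
                                    
                                    
                                ┏━━━
            ┏━━━━━━━━━━━━━━━━━━━━━━━
            ┃ FileBrowser           
            ┠───────────────────────
            ┃> [-] app/             
            ┃    [+] utils/         
            ┃    setup.py           
            ┃    helpers.h          
            ┃    logger.h           
            ┃    worker.txt         
            ┗━━━━━━━━━━━━━━━━━━━━━━━
                                    


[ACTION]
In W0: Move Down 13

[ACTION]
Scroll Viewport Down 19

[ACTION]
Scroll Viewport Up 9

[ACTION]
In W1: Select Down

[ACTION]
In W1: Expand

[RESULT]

                                    
                                    
                                    
                                ┏━━━
            ┏━━━━━━━━━━━━━━━━━━━━━━━
            ┃ FileBrowser           
            ┠───────────────────────
            ┃  [-] app/             
            ┃  > [-] utils/         
            ┃      tsconfig.json    
            ┃      auth.go          
            ┃      client.js        
            ┃      types.md         
            ┗━━━━━━━━━━━━━━━━━━━━━━━
                                    


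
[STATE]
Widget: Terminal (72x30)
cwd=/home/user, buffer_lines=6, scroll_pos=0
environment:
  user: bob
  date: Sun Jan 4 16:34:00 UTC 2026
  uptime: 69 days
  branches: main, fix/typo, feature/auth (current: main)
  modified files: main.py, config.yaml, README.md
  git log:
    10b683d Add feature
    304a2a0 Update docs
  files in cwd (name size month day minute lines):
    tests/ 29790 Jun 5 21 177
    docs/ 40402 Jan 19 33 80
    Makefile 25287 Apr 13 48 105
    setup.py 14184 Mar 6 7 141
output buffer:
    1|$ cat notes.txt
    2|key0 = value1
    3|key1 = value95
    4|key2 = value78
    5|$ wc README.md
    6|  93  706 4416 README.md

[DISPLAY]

$ cat notes.txt                                                         
key0 = value1                                                           
key1 = value95                                                          
key2 = value78                                                          
$ wc README.md                                                          
  93  706 4416 README.md                                                
$ █                                                                     
                                                                        
                                                                        
                                                                        
                                                                        
                                                                        
                                                                        
                                                                        
                                                                        
                                                                        
                                                                        
                                                                        
                                                                        
                                                                        
                                                                        
                                                                        
                                                                        
                                                                        
                                                                        
                                                                        
                                                                        
                                                                        
                                                                        
                                                                        


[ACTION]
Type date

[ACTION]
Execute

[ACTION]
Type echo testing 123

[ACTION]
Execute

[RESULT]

$ cat notes.txt                                                         
key0 = value1                                                           
key1 = value95                                                          
key2 = value78                                                          
$ wc README.md                                                          
  93  706 4416 README.md                                                
$ date                                                                  
Sun Jan 4 16:34:00 UTC 2026                                             
$ echo testing 123                                                      
testing 123                                                             
$ █                                                                     
                                                                        
                                                                        
                                                                        
                                                                        
                                                                        
                                                                        
                                                                        
                                                                        
                                                                        
                                                                        
                                                                        
                                                                        
                                                                        
                                                                        
                                                                        
                                                                        
                                                                        
                                                                        
                                                                        


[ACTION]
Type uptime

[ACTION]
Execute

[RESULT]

$ cat notes.txt                                                         
key0 = value1                                                           
key1 = value95                                                          
key2 = value78                                                          
$ wc README.md                                                          
  93  706 4416 README.md                                                
$ date                                                                  
Sun Jan 4 16:34:00 UTC 2026                                             
$ echo testing 123                                                      
testing 123                                                             
$ uptime                                                                
 10:00  up 69 days                                                      
$ █                                                                     
                                                                        
                                                                        
                                                                        
                                                                        
                                                                        
                                                                        
                                                                        
                                                                        
                                                                        
                                                                        
                                                                        
                                                                        
                                                                        
                                                                        
                                                                        
                                                                        
                                                                        


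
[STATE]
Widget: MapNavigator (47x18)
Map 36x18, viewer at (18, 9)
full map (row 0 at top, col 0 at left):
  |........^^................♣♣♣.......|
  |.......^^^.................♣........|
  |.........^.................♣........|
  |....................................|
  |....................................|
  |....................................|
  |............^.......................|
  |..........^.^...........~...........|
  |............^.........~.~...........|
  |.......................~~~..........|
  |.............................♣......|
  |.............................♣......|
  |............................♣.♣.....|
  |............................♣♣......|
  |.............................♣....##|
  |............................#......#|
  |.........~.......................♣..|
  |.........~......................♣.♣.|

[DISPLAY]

     ........^^................♣♣♣.......      
     .......^^^.................♣........      
     .........^.................♣........      
     ....................................      
     ....................................      
     ....................................      
     ............^.......................      
     ..........^.^...........~...........      
     ............^.........~.~...........      
     ..................@....~~~..........      
     .............................♣......      
     .............................♣......      
     ............................♣.♣.....      
     ............................♣♣......      
     .............................♣....##      
     ............................#......#      
     .........~.......................♣..      
     .........~......................♣.♣.      


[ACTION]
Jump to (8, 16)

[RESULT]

               ..........^.^...........~.......
               ............^.........~.~.......
               .......................~~~......
               .............................♣..
               .............................♣..
               ............................♣.♣.
               ............................♣♣..
               .............................♣..
               ............................#...
               ........@~......................
               .........~......................
                                               
                                               
                                               
                                               
                                               
                                               
                                               


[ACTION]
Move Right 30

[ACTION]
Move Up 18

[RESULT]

                                               
                                               
                                               
                                               
                                               
                                               
                                               
                                               
                                               
..............♣♣♣......@                       
...............♣........                       
...............♣........                       
........................                       
........................                       
........................                       
^.......................                       
^...........~...........                       
^.........~.~...........                       


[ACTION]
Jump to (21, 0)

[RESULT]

                                               
                                               
                                               
                                               
                                               
                                               
                                               
                                               
                                               
  ........^^...........@....♣♣♣.......         
  .......^^^.................♣........         
  .........^.................♣........         
  ....................................         
  ....................................         
  ....................................         
  ............^.......................         
  ..........^.^...........~...........         
  ............^.........~.~...........         


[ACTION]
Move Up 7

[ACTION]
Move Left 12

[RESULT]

                                               
                                               
                                               
                                               
                                               
                                               
                                               
                                               
                                               
              ........^@................♣♣♣....
              .......^^^.................♣.....
              .........^.................♣.....
              .................................
              .................................
              .................................
              ............^....................
              ..........^.^...........~........
              ............^.........~.~........


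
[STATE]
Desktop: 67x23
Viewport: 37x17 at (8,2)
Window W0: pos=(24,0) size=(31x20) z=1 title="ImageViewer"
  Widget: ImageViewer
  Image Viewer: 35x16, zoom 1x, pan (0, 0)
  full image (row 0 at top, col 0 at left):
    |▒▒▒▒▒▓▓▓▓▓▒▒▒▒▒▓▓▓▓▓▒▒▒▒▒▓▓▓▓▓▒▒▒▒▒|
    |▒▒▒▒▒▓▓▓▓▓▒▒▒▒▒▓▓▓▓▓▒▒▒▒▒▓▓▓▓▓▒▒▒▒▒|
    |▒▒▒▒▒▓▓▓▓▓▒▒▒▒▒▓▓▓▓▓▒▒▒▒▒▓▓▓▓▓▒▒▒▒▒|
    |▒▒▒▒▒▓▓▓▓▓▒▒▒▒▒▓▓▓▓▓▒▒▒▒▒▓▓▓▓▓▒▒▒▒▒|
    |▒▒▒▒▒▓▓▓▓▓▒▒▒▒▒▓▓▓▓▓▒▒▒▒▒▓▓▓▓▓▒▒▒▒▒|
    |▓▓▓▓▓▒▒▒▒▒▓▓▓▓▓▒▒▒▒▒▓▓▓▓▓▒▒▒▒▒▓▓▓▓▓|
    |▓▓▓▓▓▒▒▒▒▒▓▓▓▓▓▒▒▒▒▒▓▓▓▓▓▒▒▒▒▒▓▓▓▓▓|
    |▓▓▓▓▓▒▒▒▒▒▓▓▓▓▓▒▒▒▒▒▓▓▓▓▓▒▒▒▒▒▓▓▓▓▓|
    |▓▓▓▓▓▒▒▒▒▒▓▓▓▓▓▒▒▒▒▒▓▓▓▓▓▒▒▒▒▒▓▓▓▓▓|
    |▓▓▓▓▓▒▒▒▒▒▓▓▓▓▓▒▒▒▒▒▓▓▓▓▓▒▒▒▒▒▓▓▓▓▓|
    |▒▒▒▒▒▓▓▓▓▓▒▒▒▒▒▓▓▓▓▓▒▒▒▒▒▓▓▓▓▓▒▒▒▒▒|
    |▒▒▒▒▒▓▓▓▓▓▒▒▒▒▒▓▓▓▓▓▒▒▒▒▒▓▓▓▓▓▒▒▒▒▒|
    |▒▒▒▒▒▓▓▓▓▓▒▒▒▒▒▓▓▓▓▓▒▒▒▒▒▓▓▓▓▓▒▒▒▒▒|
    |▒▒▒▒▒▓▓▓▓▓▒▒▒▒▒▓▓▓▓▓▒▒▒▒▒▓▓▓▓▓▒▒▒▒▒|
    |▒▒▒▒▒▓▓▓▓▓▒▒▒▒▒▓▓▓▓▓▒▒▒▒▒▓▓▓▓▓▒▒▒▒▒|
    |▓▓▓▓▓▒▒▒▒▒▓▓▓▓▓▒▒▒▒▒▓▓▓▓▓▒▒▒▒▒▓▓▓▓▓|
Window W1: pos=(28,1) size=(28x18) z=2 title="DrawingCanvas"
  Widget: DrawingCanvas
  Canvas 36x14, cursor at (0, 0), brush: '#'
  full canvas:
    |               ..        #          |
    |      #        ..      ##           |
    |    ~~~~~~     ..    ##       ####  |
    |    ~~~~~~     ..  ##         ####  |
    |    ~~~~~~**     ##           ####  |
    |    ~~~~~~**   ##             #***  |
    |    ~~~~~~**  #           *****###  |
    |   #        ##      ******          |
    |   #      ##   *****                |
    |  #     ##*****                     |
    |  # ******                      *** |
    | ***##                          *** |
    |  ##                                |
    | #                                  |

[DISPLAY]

                ┠───┃ DrawingCanvas  
                ┃▒▒▒┠────────────────
                ┃▒▒▒┃+              .
                ┃▒▒▒┃      #        .
                ┃▒▒▒┃    ~~~~~~     .
                ┃▒▒▒┃    ~~~~~~     .
                ┃▓▓▓┃    ~~~~~~**    
                ┃▓▓▓┃    ~~~~~~**   #
                ┃▓▓▓┃    ~~~~~~**  # 
                ┃▓▓▓┃   #        ##  
                ┃▓▓▓┃   #      ##   *
                ┃▒▒▒┃  #     ##***** 
                ┃▒▒▒┃  # ******      
                ┃▒▒▒┃ ***##          
                ┃▒▒▒┃  ##            
                ┃▒▒▒┃ #              
                ┃▓▓▓┗━━━━━━━━━━━━━━━━


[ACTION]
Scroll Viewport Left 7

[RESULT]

                       ┠───┃ DrawingC
                       ┃▒▒▒┠─────────
                       ┃▒▒▒┃+        
                       ┃▒▒▒┃      #  
                       ┃▒▒▒┃    ~~~~~
                       ┃▒▒▒┃    ~~~~~
                       ┃▓▓▓┃    ~~~~~
                       ┃▓▓▓┃    ~~~~~
                       ┃▓▓▓┃    ~~~~~
                       ┃▓▓▓┃   #     
                       ┃▓▓▓┃   #     
                       ┃▒▒▒┃  #     #
                       ┃▒▒▒┃  # *****
                       ┃▒▒▒┃ ***##   
                       ┃▒▒▒┃  ##     
                       ┃▒▒▒┃ #       
                       ┃▓▓▓┗━━━━━━━━━


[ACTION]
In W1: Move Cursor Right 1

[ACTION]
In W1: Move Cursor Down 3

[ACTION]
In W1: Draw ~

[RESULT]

                       ┠───┃ DrawingC
                       ┃▒▒▒┠─────────
                       ┃▒▒▒┃         
                       ┃▒▒▒┃      #  
                       ┃▒▒▒┃    ~~~~~
                       ┃▒▒▒┃ ~  ~~~~~
                       ┃▓▓▓┃    ~~~~~
                       ┃▓▓▓┃    ~~~~~
                       ┃▓▓▓┃    ~~~~~
                       ┃▓▓▓┃   #     
                       ┃▓▓▓┃   #     
                       ┃▒▒▒┃  #     #
                       ┃▒▒▒┃  # *****
                       ┃▒▒▒┃ ***##   
                       ┃▒▒▒┃  ##     
                       ┃▒▒▒┃ #       
                       ┃▓▓▓┗━━━━━━━━━


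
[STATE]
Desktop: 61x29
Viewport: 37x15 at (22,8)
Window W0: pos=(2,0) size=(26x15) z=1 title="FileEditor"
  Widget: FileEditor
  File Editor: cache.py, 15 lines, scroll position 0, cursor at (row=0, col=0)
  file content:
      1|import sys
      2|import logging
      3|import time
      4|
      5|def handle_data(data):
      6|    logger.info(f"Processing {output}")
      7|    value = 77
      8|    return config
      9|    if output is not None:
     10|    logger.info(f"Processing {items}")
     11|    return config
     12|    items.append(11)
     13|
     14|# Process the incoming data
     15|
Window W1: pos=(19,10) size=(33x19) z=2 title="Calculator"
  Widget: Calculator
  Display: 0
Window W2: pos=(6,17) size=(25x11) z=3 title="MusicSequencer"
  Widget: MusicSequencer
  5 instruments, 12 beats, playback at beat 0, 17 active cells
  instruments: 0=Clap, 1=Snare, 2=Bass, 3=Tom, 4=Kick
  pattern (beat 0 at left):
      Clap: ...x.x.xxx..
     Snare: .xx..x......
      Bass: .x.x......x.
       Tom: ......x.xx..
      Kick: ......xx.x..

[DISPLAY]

roce░┃                               
    ░┃                               
━━━━━━━━━━━━━━━━━━━━━━━━━━━━━┓       
alculator                    ┃       
─────────────────────────────┨       
                            0┃       
──┬───┬───┬───┐              ┃       
7 │ 8 │ 9 │ ÷ │              ┃       
──┼───┼───┼───┤              ┃       
━━━━━━━━┓ │ × │              ┃       
        ┃─┼───┤              ┃       
────────┨ │ - │              ┃       
901     ┃─┼───┤              ┃       
█··     ┃ │ + │              ┃       
···     ┃─┼───┤              ┃       


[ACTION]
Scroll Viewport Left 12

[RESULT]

ger.info(f"Proce░┃                   
ue = 77         ░┃                   
urn confi┏━━━━━━━━━━━━━━━━━━━━━━━━━━━
output is┃ Calculator                
ger.info(┠───────────────────────────
urn confi┃                           
━━━━━━━━━┃┌───┬───┬───┬───┐          
         ┃│ 7 │ 8 │ 9 │ ÷ │          
         ┃├───┼───┼───┼───┤          
━━━━━━━━━━━━━━━━━━━━┓ │ × │          
sicSequencer        ┃─┼───┤          
────────────────────┨ │ - │          
   ▼12345678901     ┃─┼───┤          
lap···█·█·███··     ┃ │ + │          
are·██··█······     ┃─┼───┤          


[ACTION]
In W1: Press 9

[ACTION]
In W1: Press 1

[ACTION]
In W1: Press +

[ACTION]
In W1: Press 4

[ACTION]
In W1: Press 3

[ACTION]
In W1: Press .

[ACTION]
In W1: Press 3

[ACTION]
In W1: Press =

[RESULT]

ger.info(f"Proce░┃                   
ue = 77         ░┃                   
urn confi┏━━━━━━━━━━━━━━━━━━━━━━━━━━━
output is┃ Calculator                
ger.info(┠───────────────────────────
urn confi┃                          1
━━━━━━━━━┃┌───┬───┬───┬───┐          
         ┃│ 7 │ 8 │ 9 │ ÷ │          
         ┃├───┼───┼───┼───┤          
━━━━━━━━━━━━━━━━━━━━┓ │ × │          
sicSequencer        ┃─┼───┤          
────────────────────┨ │ - │          
   ▼12345678901     ┃─┼───┤          
lap···█·█·███··     ┃ │ + │          
are·██··█······     ┃─┼───┤          


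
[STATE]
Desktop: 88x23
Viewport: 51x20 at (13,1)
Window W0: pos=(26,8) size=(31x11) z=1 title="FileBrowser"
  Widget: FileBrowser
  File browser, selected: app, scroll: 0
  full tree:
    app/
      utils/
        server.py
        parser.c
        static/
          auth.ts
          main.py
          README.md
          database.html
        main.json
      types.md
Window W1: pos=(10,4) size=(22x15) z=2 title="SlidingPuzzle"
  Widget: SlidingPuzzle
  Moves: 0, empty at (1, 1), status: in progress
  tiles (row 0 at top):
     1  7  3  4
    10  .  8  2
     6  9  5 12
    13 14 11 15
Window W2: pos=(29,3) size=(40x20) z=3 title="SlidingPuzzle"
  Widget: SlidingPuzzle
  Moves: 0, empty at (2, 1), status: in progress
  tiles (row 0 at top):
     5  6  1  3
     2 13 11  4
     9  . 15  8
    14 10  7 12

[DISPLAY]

                                                   
                                                   
                ┏━━━━━━━━━━━━━━━━━━━━━━━━━━━━━━━━━━
━━━━━━━━━━━━━━━━┃ SlidingPuzzle                    
lidingPuzzle    ┠──────────────────────────────────
────────────────┃┌────┬────┬────┬────┐             
───┬────┬────┬──┃│  5 │  6 │  1 │  3 │             
 1 │  7 │  3 │  ┃├────┼────┼────┼────┤             
───┼────┼────┼──┃│  2 │ 13 │ 11 │  4 │             
10 │    │  8 │  ┃├────┼────┼────┼────┤             
───┼────┼────┼──┃│  9 │    │ 15 │  8 │             
 6 │  9 │  5 │ 1┃├────┼────┼────┼────┤             
───┼────┼────┼──┃│ 14 │ 10 │  7 │ 12 │             
13 │ 14 │ 11 │ 1┃└────┴────┴────┴────┘             
───┴────┴────┴──┃Moves: 0                          
ves: 0          ┃                                  
                ┃                                  
━━━━━━━━━━━━━━━━┃                                  
                ┃                                  
                ┃                                  


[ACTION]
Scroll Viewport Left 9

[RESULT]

                                                   
                                                   
                         ┏━━━━━━━━━━━━━━━━━━━━━━━━━
      ┏━━━━━━━━━━━━━━━━━━┃ SlidingPuzzle           
      ┃ SlidingPuzzle    ┠─────────────────────────
      ┠──────────────────┃┌────┬────┬────┬────┐    
      ┃┌────┬────┬────┬──┃│  5 │  6 │  1 │  3 │    
      ┃│  1 │  7 │  3 │  ┃├────┼────┼────┼────┤    
      ┃├────┼────┼────┼──┃│  2 │ 13 │ 11 │  4 │    
      ┃│ 10 │    │  8 │  ┃├────┼────┼────┼────┤    
      ┃├────┼────┼────┼──┃│  9 │    │ 15 │  8 │    
      ┃│  6 │  9 │  5 │ 1┃├────┼────┼────┼────┤    
      ┃├────┼────┼────┼──┃│ 14 │ 10 │  7 │ 12 │    
      ┃│ 13 │ 14 │ 11 │ 1┃└────┴────┴────┴────┘    
      ┃└────┴────┴────┴──┃Moves: 0                 
      ┃Moves: 0          ┃                         
      ┃                  ┃                         
      ┗━━━━━━━━━━━━━━━━━━┃                         
                         ┃                         
                         ┃                         


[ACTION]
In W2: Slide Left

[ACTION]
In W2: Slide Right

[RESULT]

                                                   
                                                   
                         ┏━━━━━━━━━━━━━━━━━━━━━━━━━
      ┏━━━━━━━━━━━━━━━━━━┃ SlidingPuzzle           
      ┃ SlidingPuzzle    ┠─────────────────────────
      ┠──────────────────┃┌────┬────┬────┬────┐    
      ┃┌────┬────┬────┬──┃│  5 │  6 │  1 │  3 │    
      ┃│  1 │  7 │  3 │  ┃├────┼────┼────┼────┤    
      ┃├────┼────┼────┼──┃│  2 │ 13 │ 11 │  4 │    
      ┃│ 10 │    │  8 │  ┃├────┼────┼────┼────┤    
      ┃├────┼────┼────┼──┃│  9 │    │ 15 │  8 │    
      ┃│  6 │  9 │  5 │ 1┃├────┼────┼────┼────┤    
      ┃├────┼────┼────┼──┃│ 14 │ 10 │  7 │ 12 │    
      ┃│ 13 │ 14 │ 11 │ 1┃└────┴────┴────┴────┘    
      ┃└────┴────┴────┴──┃Moves: 2                 
      ┃Moves: 0          ┃                         
      ┃                  ┃                         
      ┗━━━━━━━━━━━━━━━━━━┃                         
                         ┃                         
                         ┃                         


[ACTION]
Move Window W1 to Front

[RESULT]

                                                   
                                                   
                         ┏━━━━━━━━━━━━━━━━━━━━━━━━━
      ┏━━━━━━━━━━━━━━━━━━━━┓lidingPuzzle           
      ┃ SlidingPuzzle      ┃───────────────────────
      ┠────────────────────┨───┬────┬────┬────┐    
      ┃┌────┬────┬────┬────┃ 5 │  6 │  1 │  3 │    
      ┃│  1 │  7 │  3 │  4 ┃───┼────┼────┼────┤    
      ┃├────┼────┼────┼────┃ 2 │ 13 │ 11 │  4 │    
      ┃│ 10 │    │  8 │  2 ┃───┼────┼────┼────┤    
      ┃├────┼────┼────┼────┃ 9 │    │ 15 │  8 │    
      ┃│  6 │  9 │  5 │ 12 ┃───┼────┼────┼────┤    
      ┃├────┼────┼────┼────┃14 │ 10 │  7 │ 12 │    
      ┃│ 13 │ 14 │ 11 │ 15 ┃───┴────┴────┴────┘    
      ┃└────┴────┴────┴────┃ves: 2                 
      ┃Moves: 0            ┃                       
      ┃                    ┃                       
      ┗━━━━━━━━━━━━━━━━━━━━┛                       
                         ┃                         
                         ┃                         


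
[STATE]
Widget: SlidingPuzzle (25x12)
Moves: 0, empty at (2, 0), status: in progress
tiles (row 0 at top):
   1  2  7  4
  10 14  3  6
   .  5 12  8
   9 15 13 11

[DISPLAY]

┌────┬────┬────┬────┐    
│  1 │  2 │  7 │  4 │    
├────┼────┼────┼────┤    
│ 10 │ 14 │  3 │  6 │    
├────┼────┼────┼────┤    
│    │  5 │ 12 │  8 │    
├────┼────┼────┼────┤    
│  9 │ 15 │ 13 │ 11 │    
└────┴────┴────┴────┘    
Moves: 0                 
                         
                         


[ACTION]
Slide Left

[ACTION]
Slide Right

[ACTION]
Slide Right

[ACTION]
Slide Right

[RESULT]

┌────┬────┬────┬────┐    
│  1 │  2 │  7 │  4 │    
├────┼────┼────┼────┤    
│ 10 │ 14 │  3 │  6 │    
├────┼────┼────┼────┤    
│    │  5 │ 12 │  8 │    
├────┼────┼────┼────┤    
│  9 │ 15 │ 13 │ 11 │    
└────┴────┴────┴────┘    
Moves: 2                 
                         
                         
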